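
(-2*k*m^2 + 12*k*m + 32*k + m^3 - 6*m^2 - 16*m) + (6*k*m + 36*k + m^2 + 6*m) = -2*k*m^2 + 18*k*m + 68*k + m^3 - 5*m^2 - 10*m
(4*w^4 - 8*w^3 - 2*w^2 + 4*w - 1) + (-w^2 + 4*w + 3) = 4*w^4 - 8*w^3 - 3*w^2 + 8*w + 2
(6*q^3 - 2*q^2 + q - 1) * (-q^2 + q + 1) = -6*q^5 + 8*q^4 + 3*q^3 - 1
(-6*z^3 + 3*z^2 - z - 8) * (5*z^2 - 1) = -30*z^5 + 15*z^4 + z^3 - 43*z^2 + z + 8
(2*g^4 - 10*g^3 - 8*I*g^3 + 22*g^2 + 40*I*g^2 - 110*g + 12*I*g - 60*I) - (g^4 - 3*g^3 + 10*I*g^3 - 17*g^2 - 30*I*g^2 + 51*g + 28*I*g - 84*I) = g^4 - 7*g^3 - 18*I*g^3 + 39*g^2 + 70*I*g^2 - 161*g - 16*I*g + 24*I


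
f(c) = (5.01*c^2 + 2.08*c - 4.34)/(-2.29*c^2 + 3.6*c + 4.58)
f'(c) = (4.58*c - 3.6)*(5.01*c^2 + 2.08*c - 4.34)/(-2.29*c^2 + 3.6*c + 4.58)^2 + (10.02*c + 2.08)/(-2.29*c^2 + 3.6*c + 4.58) = (22.7992*c^2 + 26.0144*c + 25.1504)/(5.2441*c^4 - 16.488*c^3 - 8.0164*c^2 + 32.976*c + 20.9764)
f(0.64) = -0.16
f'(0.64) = 1.45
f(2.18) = 15.54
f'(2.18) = 79.69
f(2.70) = -15.79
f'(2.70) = 45.64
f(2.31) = 40.22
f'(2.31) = 452.32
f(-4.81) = -1.55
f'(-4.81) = 0.10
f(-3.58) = -1.39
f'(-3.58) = 0.16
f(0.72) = -0.04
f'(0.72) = 1.56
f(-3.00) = -1.29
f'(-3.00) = 0.21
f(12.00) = -2.63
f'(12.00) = 0.05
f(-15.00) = -1.93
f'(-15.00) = 0.01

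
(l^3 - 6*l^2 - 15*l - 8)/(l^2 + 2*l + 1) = l - 8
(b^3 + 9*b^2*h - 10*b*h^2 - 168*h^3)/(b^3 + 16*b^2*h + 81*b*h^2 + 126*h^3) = (b - 4*h)/(b + 3*h)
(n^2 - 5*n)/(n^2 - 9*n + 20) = n/(n - 4)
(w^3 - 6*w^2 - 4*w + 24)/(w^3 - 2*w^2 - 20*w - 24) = (w - 2)/(w + 2)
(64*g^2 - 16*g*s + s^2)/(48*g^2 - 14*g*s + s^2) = (-8*g + s)/(-6*g + s)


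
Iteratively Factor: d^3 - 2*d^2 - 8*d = (d + 2)*(d^2 - 4*d) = d*(d + 2)*(d - 4)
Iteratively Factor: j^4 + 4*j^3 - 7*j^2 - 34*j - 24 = (j + 4)*(j^3 - 7*j - 6) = (j + 1)*(j + 4)*(j^2 - j - 6) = (j - 3)*(j + 1)*(j + 4)*(j + 2)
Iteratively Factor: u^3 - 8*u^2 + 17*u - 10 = (u - 1)*(u^2 - 7*u + 10) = (u - 2)*(u - 1)*(u - 5)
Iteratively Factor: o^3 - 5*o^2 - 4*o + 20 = (o - 2)*(o^2 - 3*o - 10) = (o - 5)*(o - 2)*(o + 2)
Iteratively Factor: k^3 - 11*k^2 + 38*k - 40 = (k - 5)*(k^2 - 6*k + 8) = (k - 5)*(k - 4)*(k - 2)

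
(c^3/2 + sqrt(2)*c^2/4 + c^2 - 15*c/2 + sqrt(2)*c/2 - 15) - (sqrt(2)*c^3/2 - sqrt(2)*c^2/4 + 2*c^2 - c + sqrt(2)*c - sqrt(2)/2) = -sqrt(2)*c^3/2 + c^3/2 - c^2 + sqrt(2)*c^2/2 - 13*c/2 - sqrt(2)*c/2 - 15 + sqrt(2)/2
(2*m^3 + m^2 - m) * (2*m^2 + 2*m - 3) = 4*m^5 + 6*m^4 - 6*m^3 - 5*m^2 + 3*m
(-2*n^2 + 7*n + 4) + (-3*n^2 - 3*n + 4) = -5*n^2 + 4*n + 8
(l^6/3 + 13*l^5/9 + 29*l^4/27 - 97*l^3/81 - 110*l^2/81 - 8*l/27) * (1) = l^6/3 + 13*l^5/9 + 29*l^4/27 - 97*l^3/81 - 110*l^2/81 - 8*l/27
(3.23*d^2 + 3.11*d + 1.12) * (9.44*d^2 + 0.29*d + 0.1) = 30.4912*d^4 + 30.2951*d^3 + 11.7977*d^2 + 0.6358*d + 0.112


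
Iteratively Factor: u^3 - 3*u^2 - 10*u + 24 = (u - 2)*(u^2 - u - 12) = (u - 2)*(u + 3)*(u - 4)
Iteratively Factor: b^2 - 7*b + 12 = (b - 3)*(b - 4)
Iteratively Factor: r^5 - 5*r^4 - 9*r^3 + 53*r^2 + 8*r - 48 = (r - 4)*(r^4 - r^3 - 13*r^2 + r + 12) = (r - 4)*(r + 1)*(r^3 - 2*r^2 - 11*r + 12) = (r - 4)^2*(r + 1)*(r^2 + 2*r - 3) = (r - 4)^2*(r + 1)*(r + 3)*(r - 1)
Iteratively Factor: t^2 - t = (t)*(t - 1)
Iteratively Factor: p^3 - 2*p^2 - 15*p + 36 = (p - 3)*(p^2 + p - 12) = (p - 3)^2*(p + 4)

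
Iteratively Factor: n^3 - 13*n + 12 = (n - 3)*(n^2 + 3*n - 4) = (n - 3)*(n + 4)*(n - 1)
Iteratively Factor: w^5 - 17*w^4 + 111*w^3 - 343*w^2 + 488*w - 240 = (w - 5)*(w^4 - 12*w^3 + 51*w^2 - 88*w + 48) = (w - 5)*(w - 4)*(w^3 - 8*w^2 + 19*w - 12) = (w - 5)*(w - 4)^2*(w^2 - 4*w + 3) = (w - 5)*(w - 4)^2*(w - 1)*(w - 3)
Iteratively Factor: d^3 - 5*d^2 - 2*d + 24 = (d - 4)*(d^2 - d - 6) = (d - 4)*(d + 2)*(d - 3)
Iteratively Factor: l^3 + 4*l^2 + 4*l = (l)*(l^2 + 4*l + 4) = l*(l + 2)*(l + 2)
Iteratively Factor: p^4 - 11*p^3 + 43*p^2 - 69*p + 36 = (p - 1)*(p^3 - 10*p^2 + 33*p - 36) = (p - 4)*(p - 1)*(p^2 - 6*p + 9) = (p - 4)*(p - 3)*(p - 1)*(p - 3)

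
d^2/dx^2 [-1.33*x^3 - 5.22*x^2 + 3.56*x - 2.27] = -7.98*x - 10.44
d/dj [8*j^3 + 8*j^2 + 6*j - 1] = 24*j^2 + 16*j + 6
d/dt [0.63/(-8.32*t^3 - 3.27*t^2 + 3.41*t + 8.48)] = (15.7248*t^2 + 4.1202*t - 2.1483)/(8.32*t^3 + 3.27*t^2 - 3.41*t - 8.48)^2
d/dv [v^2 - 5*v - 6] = 2*v - 5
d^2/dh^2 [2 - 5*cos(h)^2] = 10*cos(2*h)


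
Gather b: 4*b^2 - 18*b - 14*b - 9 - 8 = 4*b^2 - 32*b - 17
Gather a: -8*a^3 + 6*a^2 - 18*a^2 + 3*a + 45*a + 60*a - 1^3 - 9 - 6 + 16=-8*a^3 - 12*a^2 + 108*a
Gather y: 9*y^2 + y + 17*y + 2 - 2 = 9*y^2 + 18*y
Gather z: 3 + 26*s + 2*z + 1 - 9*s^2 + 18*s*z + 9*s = -9*s^2 + 35*s + z*(18*s + 2) + 4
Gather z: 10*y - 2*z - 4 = 10*y - 2*z - 4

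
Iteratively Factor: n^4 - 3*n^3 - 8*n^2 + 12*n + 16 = (n - 4)*(n^3 + n^2 - 4*n - 4) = (n - 4)*(n - 2)*(n^2 + 3*n + 2) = (n - 4)*(n - 2)*(n + 1)*(n + 2)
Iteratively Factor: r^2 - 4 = (r - 2)*(r + 2)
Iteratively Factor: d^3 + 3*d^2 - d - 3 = (d - 1)*(d^2 + 4*d + 3) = (d - 1)*(d + 3)*(d + 1)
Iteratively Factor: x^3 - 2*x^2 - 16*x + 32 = (x - 4)*(x^2 + 2*x - 8) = (x - 4)*(x + 4)*(x - 2)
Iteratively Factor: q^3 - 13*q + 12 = (q - 3)*(q^2 + 3*q - 4) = (q - 3)*(q + 4)*(q - 1)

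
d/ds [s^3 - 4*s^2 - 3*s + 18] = 3*s^2 - 8*s - 3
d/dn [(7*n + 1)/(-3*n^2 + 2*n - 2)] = (21*n^2 + 6*n - 16)/(9*n^4 - 12*n^3 + 16*n^2 - 8*n + 4)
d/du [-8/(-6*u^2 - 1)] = -96*u/(6*u^2 + 1)^2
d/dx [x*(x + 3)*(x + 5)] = 3*x^2 + 16*x + 15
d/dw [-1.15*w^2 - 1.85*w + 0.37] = -2.3*w - 1.85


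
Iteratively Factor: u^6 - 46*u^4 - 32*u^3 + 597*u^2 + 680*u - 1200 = (u + 4)*(u^5 - 4*u^4 - 30*u^3 + 88*u^2 + 245*u - 300) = (u - 5)*(u + 4)*(u^4 + u^3 - 25*u^2 - 37*u + 60) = (u - 5)^2*(u + 4)*(u^3 + 6*u^2 + 5*u - 12) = (u - 5)^2*(u - 1)*(u + 4)*(u^2 + 7*u + 12) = (u - 5)^2*(u - 1)*(u + 4)^2*(u + 3)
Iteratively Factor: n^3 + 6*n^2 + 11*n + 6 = (n + 2)*(n^2 + 4*n + 3) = (n + 1)*(n + 2)*(n + 3)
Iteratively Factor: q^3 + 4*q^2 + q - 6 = (q + 3)*(q^2 + q - 2) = (q - 1)*(q + 3)*(q + 2)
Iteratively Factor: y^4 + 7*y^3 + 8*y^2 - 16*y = (y + 4)*(y^3 + 3*y^2 - 4*y) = (y - 1)*(y + 4)*(y^2 + 4*y) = y*(y - 1)*(y + 4)*(y + 4)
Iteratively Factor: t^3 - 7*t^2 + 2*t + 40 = (t - 5)*(t^2 - 2*t - 8) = (t - 5)*(t - 4)*(t + 2)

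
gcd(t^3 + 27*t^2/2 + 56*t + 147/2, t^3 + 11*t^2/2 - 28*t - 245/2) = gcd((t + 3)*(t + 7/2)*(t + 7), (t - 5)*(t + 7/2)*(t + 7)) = t^2 + 21*t/2 + 49/2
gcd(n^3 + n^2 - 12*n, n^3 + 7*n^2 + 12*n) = n^2 + 4*n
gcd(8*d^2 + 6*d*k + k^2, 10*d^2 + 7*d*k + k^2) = 2*d + k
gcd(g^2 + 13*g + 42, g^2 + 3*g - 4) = 1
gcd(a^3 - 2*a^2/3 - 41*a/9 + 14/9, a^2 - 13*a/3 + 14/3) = a - 7/3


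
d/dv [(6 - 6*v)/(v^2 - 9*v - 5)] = 6*(v^2 - 2*v + 14)/(v^4 - 18*v^3 + 71*v^2 + 90*v + 25)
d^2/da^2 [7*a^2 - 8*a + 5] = 14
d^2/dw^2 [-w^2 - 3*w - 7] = -2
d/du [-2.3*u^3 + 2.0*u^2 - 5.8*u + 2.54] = -6.9*u^2 + 4.0*u - 5.8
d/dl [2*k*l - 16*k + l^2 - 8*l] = 2*k + 2*l - 8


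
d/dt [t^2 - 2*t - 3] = 2*t - 2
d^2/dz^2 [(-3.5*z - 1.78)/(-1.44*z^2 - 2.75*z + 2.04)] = ((2.88*z + 2.75)*(3.5*z + 1.78)*(5.76*z + 5.5) - (30.24*z + 24.3764)*(1.44*z^2 + 2.75*z - 2.04))/(1.44*z^2 + 2.75*z - 2.04)^3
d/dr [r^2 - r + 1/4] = 2*r - 1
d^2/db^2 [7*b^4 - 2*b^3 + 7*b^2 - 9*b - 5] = 84*b^2 - 12*b + 14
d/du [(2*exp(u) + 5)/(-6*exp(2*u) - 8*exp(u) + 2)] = (3*exp(2*u) + 15*exp(u) + 11)*exp(u)/(9*exp(4*u) + 24*exp(3*u) + 10*exp(2*u) - 8*exp(u) + 1)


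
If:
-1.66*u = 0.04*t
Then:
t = -41.5*u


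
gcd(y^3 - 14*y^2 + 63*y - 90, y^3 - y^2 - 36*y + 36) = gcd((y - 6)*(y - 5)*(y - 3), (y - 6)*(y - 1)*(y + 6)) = y - 6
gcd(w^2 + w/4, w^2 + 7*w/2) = w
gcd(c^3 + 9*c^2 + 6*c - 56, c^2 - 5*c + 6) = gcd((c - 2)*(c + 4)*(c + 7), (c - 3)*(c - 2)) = c - 2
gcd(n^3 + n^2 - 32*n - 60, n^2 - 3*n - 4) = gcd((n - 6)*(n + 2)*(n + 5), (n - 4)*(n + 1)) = 1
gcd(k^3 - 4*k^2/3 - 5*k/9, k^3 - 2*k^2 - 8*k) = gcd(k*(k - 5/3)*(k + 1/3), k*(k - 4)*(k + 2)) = k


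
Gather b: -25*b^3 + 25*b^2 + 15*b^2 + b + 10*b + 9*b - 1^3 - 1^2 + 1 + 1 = -25*b^3 + 40*b^2 + 20*b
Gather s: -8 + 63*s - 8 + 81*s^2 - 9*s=81*s^2 + 54*s - 16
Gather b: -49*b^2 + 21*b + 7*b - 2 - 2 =-49*b^2 + 28*b - 4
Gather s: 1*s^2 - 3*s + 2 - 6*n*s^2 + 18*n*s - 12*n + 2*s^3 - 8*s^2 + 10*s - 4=-12*n + 2*s^3 + s^2*(-6*n - 7) + s*(18*n + 7) - 2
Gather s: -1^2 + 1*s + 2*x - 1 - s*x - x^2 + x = s*(1 - x) - x^2 + 3*x - 2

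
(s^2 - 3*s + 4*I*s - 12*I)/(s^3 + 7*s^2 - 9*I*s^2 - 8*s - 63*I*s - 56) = (s^2 + s*(-3 + 4*I) - 12*I)/(s^3 + s^2*(7 - 9*I) - s*(8 + 63*I) - 56)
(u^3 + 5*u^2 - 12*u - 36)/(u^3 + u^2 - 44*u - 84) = (u - 3)/(u - 7)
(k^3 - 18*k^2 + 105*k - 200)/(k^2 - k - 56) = (k^2 - 10*k + 25)/(k + 7)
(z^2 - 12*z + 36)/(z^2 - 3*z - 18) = (z - 6)/(z + 3)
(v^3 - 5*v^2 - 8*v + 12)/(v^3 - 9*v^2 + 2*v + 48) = (v^2 - 7*v + 6)/(v^2 - 11*v + 24)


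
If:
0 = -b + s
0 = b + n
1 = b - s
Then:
No Solution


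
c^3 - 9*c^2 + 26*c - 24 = (c - 4)*(c - 3)*(c - 2)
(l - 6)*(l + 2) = l^2 - 4*l - 12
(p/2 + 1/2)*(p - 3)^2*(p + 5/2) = p^4/2 - 5*p^3/4 - 19*p^2/4 + 33*p/4 + 45/4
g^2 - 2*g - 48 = (g - 8)*(g + 6)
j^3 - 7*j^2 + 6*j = j*(j - 6)*(j - 1)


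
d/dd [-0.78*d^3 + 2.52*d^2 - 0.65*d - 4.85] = -2.34*d^2 + 5.04*d - 0.65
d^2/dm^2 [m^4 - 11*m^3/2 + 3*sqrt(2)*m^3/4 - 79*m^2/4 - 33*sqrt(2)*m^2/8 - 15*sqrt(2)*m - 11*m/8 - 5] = 12*m^2 - 33*m + 9*sqrt(2)*m/2 - 79/2 - 33*sqrt(2)/4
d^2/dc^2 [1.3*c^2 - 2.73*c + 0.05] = 2.60000000000000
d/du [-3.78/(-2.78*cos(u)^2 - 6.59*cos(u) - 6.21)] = (21.0168*cos(u) + 24.9102)*sin(u)/(2.78*cos(u)^2 + 6.59*cos(u) + 6.21)^2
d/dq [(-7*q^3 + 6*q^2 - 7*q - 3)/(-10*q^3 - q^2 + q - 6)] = (67*q^4 - 154*q^3 + 35*q^2 - 78*q + 45)/(100*q^6 + 20*q^5 - 19*q^4 + 118*q^3 + 13*q^2 - 12*q + 36)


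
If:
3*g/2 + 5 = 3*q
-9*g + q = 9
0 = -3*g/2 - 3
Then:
No Solution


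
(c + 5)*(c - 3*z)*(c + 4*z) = c^3 + c^2*z + 5*c^2 - 12*c*z^2 + 5*c*z - 60*z^2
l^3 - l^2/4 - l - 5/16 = (l - 5/4)*(l + 1/2)^2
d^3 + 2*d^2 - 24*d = d*(d - 4)*(d + 6)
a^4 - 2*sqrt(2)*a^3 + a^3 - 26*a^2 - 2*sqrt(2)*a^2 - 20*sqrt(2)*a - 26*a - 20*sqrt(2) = (a + 1)*(a - 5*sqrt(2))*(a + sqrt(2))*(a + 2*sqrt(2))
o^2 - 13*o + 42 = (o - 7)*(o - 6)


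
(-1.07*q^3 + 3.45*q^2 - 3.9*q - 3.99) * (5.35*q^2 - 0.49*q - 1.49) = -5.7245*q^5 + 18.9818*q^4 - 20.9612*q^3 - 24.576*q^2 + 7.7661*q + 5.9451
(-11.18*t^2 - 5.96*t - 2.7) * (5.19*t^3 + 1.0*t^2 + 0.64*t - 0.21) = -58.0242*t^5 - 42.1124*t^4 - 27.1282*t^3 - 4.1666*t^2 - 0.4764*t + 0.567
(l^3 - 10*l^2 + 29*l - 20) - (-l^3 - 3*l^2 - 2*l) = 2*l^3 - 7*l^2 + 31*l - 20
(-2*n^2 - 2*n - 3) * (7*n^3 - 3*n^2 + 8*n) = -14*n^5 - 8*n^4 - 31*n^3 - 7*n^2 - 24*n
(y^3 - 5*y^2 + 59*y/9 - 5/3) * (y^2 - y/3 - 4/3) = y^5 - 16*y^4/3 + 62*y^3/9 + 76*y^2/27 - 221*y/27 + 20/9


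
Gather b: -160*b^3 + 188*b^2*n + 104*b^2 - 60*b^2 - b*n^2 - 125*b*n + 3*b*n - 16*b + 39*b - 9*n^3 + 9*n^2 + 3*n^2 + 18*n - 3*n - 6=-160*b^3 + b^2*(188*n + 44) + b*(-n^2 - 122*n + 23) - 9*n^3 + 12*n^2 + 15*n - 6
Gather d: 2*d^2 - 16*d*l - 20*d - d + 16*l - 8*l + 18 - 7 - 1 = 2*d^2 + d*(-16*l - 21) + 8*l + 10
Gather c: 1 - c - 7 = -c - 6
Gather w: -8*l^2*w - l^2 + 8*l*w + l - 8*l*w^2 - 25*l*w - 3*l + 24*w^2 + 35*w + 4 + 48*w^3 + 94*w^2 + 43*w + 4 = -l^2 - 2*l + 48*w^3 + w^2*(118 - 8*l) + w*(-8*l^2 - 17*l + 78) + 8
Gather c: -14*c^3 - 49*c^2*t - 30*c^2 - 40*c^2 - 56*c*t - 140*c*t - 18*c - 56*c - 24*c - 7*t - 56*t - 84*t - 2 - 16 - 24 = -14*c^3 + c^2*(-49*t - 70) + c*(-196*t - 98) - 147*t - 42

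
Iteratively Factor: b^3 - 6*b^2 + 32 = (b - 4)*(b^2 - 2*b - 8) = (b - 4)^2*(b + 2)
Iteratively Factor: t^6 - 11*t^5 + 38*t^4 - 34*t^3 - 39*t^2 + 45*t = (t)*(t^5 - 11*t^4 + 38*t^3 - 34*t^2 - 39*t + 45) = t*(t - 3)*(t^4 - 8*t^3 + 14*t^2 + 8*t - 15) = t*(t - 3)*(t + 1)*(t^3 - 9*t^2 + 23*t - 15) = t*(t - 5)*(t - 3)*(t + 1)*(t^2 - 4*t + 3) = t*(t - 5)*(t - 3)*(t - 1)*(t + 1)*(t - 3)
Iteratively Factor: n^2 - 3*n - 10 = (n - 5)*(n + 2)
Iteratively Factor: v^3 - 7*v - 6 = (v + 2)*(v^2 - 2*v - 3) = (v + 1)*(v + 2)*(v - 3)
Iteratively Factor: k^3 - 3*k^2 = (k - 3)*(k^2) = k*(k - 3)*(k)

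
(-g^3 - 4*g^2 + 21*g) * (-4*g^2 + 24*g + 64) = 4*g^5 - 8*g^4 - 244*g^3 + 248*g^2 + 1344*g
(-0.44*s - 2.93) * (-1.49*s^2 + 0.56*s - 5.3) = 0.6556*s^3 + 4.1193*s^2 + 0.6912*s + 15.529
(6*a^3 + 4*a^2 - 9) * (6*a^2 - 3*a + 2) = 36*a^5 + 6*a^4 - 46*a^2 + 27*a - 18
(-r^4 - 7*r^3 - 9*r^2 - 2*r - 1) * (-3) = 3*r^4 + 21*r^3 + 27*r^2 + 6*r + 3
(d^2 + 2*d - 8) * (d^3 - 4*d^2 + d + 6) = d^5 - 2*d^4 - 15*d^3 + 40*d^2 + 4*d - 48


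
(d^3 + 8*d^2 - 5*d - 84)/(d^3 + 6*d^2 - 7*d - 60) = (d + 7)/(d + 5)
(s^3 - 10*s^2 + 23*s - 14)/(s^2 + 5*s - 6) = (s^2 - 9*s + 14)/(s + 6)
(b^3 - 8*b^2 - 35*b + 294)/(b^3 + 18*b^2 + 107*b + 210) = (b^2 - 14*b + 49)/(b^2 + 12*b + 35)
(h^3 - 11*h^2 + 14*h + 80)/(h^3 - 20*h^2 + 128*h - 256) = (h^2 - 3*h - 10)/(h^2 - 12*h + 32)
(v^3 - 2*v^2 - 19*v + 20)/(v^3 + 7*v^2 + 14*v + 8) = (v^2 - 6*v + 5)/(v^2 + 3*v + 2)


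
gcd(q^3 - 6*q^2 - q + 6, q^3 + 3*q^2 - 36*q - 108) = q - 6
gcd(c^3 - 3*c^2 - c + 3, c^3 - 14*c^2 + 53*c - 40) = c - 1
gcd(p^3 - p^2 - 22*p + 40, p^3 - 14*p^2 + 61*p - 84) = p - 4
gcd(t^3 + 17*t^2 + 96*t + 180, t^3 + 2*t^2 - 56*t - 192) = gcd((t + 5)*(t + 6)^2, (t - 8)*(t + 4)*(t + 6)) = t + 6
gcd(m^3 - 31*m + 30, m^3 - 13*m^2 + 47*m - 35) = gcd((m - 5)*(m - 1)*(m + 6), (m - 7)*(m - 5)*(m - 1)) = m^2 - 6*m + 5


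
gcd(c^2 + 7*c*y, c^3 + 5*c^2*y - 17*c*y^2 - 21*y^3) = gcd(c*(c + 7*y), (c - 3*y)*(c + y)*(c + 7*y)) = c + 7*y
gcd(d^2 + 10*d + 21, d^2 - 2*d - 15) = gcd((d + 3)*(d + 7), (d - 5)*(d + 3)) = d + 3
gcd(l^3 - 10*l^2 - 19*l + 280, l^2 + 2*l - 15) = l + 5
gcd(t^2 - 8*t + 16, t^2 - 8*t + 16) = t^2 - 8*t + 16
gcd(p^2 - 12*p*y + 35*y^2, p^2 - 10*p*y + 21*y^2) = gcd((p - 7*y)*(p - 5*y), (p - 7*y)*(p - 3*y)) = -p + 7*y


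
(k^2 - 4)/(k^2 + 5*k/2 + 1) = 2*(k - 2)/(2*k + 1)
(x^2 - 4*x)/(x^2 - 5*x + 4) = x/(x - 1)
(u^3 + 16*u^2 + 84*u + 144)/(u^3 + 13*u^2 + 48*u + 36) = (u + 4)/(u + 1)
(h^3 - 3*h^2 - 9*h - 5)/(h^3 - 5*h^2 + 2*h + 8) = (h^2 - 4*h - 5)/(h^2 - 6*h + 8)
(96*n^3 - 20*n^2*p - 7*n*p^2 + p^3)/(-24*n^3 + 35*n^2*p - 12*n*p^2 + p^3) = (4*n + p)/(-n + p)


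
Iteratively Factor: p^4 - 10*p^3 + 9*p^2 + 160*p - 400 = (p + 4)*(p^3 - 14*p^2 + 65*p - 100) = (p - 5)*(p + 4)*(p^2 - 9*p + 20) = (p - 5)*(p - 4)*(p + 4)*(p - 5)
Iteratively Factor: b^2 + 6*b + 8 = (b + 4)*(b + 2)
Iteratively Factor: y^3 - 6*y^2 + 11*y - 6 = (y - 2)*(y^2 - 4*y + 3) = (y - 3)*(y - 2)*(y - 1)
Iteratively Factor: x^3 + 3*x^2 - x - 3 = (x + 3)*(x^2 - 1) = (x + 1)*(x + 3)*(x - 1)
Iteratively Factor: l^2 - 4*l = (l - 4)*(l)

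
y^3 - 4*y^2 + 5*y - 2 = (y - 2)*(y - 1)^2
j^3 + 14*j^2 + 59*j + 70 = (j + 2)*(j + 5)*(j + 7)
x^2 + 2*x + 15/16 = (x + 3/4)*(x + 5/4)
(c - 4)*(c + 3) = c^2 - c - 12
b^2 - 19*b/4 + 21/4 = (b - 3)*(b - 7/4)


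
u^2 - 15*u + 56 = (u - 8)*(u - 7)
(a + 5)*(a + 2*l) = a^2 + 2*a*l + 5*a + 10*l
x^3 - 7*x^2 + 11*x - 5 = (x - 5)*(x - 1)^2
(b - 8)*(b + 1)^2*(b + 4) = b^4 - 2*b^3 - 39*b^2 - 68*b - 32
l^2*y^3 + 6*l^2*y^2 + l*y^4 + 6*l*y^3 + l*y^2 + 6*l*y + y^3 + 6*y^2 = y*(l + y)*(y + 6)*(l*y + 1)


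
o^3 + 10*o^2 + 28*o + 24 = (o + 2)^2*(o + 6)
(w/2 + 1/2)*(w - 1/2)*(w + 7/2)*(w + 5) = w^4/2 + 9*w^3/2 + 85*w^2/8 + 9*w/4 - 35/8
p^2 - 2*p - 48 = (p - 8)*(p + 6)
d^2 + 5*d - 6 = (d - 1)*(d + 6)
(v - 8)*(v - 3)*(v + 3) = v^3 - 8*v^2 - 9*v + 72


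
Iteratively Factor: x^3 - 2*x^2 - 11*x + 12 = (x + 3)*(x^2 - 5*x + 4) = (x - 4)*(x + 3)*(x - 1)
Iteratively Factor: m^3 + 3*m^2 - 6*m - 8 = (m - 2)*(m^2 + 5*m + 4) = (m - 2)*(m + 1)*(m + 4)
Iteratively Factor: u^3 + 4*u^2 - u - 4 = (u + 1)*(u^2 + 3*u - 4) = (u + 1)*(u + 4)*(u - 1)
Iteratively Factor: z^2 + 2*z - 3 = (z - 1)*(z + 3)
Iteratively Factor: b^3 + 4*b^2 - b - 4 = (b + 1)*(b^2 + 3*b - 4) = (b + 1)*(b + 4)*(b - 1)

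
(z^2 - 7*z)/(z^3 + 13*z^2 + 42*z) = (z - 7)/(z^2 + 13*z + 42)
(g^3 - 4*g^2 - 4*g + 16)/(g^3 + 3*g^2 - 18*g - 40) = (g - 2)/(g + 5)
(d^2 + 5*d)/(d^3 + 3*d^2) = (d + 5)/(d*(d + 3))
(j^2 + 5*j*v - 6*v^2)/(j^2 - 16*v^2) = (j^2 + 5*j*v - 6*v^2)/(j^2 - 16*v^2)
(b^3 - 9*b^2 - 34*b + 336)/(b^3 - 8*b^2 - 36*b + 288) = (b - 7)/(b - 6)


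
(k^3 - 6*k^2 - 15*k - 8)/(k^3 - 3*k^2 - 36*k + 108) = (k^3 - 6*k^2 - 15*k - 8)/(k^3 - 3*k^2 - 36*k + 108)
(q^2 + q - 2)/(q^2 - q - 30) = (-q^2 - q + 2)/(-q^2 + q + 30)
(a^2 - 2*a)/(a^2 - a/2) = 2*(a - 2)/(2*a - 1)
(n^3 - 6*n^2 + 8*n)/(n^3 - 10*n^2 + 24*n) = (n - 2)/(n - 6)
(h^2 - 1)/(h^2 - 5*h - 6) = (h - 1)/(h - 6)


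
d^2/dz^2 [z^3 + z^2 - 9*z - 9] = 6*z + 2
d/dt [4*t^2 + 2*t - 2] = 8*t + 2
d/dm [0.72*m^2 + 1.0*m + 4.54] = 1.44*m + 1.0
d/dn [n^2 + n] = 2*n + 1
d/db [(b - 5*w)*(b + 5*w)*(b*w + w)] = w*(3*b^2 + 2*b - 25*w^2)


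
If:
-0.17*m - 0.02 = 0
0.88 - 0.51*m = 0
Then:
No Solution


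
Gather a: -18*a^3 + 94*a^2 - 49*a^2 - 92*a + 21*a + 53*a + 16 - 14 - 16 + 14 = -18*a^3 + 45*a^2 - 18*a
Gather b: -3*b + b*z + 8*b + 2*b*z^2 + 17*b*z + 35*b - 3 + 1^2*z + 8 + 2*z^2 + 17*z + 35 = b*(2*z^2 + 18*z + 40) + 2*z^2 + 18*z + 40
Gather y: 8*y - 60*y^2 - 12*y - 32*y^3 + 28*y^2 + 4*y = -32*y^3 - 32*y^2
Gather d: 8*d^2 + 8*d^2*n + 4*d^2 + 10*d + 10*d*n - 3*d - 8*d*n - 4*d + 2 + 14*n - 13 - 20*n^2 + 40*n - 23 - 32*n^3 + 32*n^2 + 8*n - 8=d^2*(8*n + 12) + d*(2*n + 3) - 32*n^3 + 12*n^2 + 62*n - 42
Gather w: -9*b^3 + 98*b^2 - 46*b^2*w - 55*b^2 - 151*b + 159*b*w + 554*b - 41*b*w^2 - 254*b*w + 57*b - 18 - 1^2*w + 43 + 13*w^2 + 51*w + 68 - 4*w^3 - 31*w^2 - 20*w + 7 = -9*b^3 + 43*b^2 + 460*b - 4*w^3 + w^2*(-41*b - 18) + w*(-46*b^2 - 95*b + 30) + 100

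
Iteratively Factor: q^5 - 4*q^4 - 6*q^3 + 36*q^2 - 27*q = (q - 1)*(q^4 - 3*q^3 - 9*q^2 + 27*q) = q*(q - 1)*(q^3 - 3*q^2 - 9*q + 27) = q*(q - 3)*(q - 1)*(q^2 - 9) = q*(q - 3)^2*(q - 1)*(q + 3)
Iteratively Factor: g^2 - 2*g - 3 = (g + 1)*(g - 3)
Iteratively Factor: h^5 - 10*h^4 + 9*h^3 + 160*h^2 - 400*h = (h + 4)*(h^4 - 14*h^3 + 65*h^2 - 100*h) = h*(h + 4)*(h^3 - 14*h^2 + 65*h - 100) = h*(h - 4)*(h + 4)*(h^2 - 10*h + 25) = h*(h - 5)*(h - 4)*(h + 4)*(h - 5)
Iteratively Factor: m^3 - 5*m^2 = (m - 5)*(m^2) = m*(m - 5)*(m)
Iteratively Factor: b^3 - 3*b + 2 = (b + 2)*(b^2 - 2*b + 1) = (b - 1)*(b + 2)*(b - 1)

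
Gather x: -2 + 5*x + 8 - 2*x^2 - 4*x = -2*x^2 + x + 6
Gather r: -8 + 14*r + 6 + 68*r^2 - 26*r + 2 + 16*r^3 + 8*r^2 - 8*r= 16*r^3 + 76*r^2 - 20*r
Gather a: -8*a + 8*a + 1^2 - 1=0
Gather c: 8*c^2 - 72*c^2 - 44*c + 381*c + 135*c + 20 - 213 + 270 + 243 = -64*c^2 + 472*c + 320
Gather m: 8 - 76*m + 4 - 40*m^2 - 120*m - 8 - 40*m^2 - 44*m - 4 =-80*m^2 - 240*m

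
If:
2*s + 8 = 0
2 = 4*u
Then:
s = -4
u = 1/2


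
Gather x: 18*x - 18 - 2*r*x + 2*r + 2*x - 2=2*r + x*(20 - 2*r) - 20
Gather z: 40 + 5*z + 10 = 5*z + 50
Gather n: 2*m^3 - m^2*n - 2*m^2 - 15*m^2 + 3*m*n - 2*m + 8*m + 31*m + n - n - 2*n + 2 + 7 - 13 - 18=2*m^3 - 17*m^2 + 37*m + n*(-m^2 + 3*m - 2) - 22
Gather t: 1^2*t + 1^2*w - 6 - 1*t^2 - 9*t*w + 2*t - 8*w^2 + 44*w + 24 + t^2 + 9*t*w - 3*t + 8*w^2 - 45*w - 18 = 0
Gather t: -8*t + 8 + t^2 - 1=t^2 - 8*t + 7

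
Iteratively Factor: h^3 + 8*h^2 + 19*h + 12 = (h + 4)*(h^2 + 4*h + 3) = (h + 1)*(h + 4)*(h + 3)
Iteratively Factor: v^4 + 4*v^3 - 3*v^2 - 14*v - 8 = (v - 2)*(v^3 + 6*v^2 + 9*v + 4) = (v - 2)*(v + 1)*(v^2 + 5*v + 4) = (v - 2)*(v + 1)^2*(v + 4)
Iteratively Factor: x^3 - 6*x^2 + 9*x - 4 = (x - 1)*(x^2 - 5*x + 4) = (x - 4)*(x - 1)*(x - 1)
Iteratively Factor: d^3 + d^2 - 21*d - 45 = (d + 3)*(d^2 - 2*d - 15) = (d - 5)*(d + 3)*(d + 3)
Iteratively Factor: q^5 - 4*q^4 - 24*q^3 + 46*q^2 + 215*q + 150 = (q + 1)*(q^4 - 5*q^3 - 19*q^2 + 65*q + 150) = (q - 5)*(q + 1)*(q^3 - 19*q - 30) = (q - 5)*(q + 1)*(q + 3)*(q^2 - 3*q - 10) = (q - 5)*(q + 1)*(q + 2)*(q + 3)*(q - 5)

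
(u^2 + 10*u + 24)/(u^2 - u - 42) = (u + 4)/(u - 7)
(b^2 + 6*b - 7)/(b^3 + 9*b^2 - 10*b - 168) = (b - 1)/(b^2 + 2*b - 24)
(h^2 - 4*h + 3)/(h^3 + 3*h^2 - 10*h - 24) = (h - 1)/(h^2 + 6*h + 8)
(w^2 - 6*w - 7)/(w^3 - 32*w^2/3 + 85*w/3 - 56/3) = 3*(w + 1)/(3*w^2 - 11*w + 8)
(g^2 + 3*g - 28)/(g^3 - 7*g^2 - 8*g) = (-g^2 - 3*g + 28)/(g*(-g^2 + 7*g + 8))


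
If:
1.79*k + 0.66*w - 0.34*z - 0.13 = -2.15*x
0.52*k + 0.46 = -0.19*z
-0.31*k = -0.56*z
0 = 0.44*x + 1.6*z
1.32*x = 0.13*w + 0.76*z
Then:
No Solution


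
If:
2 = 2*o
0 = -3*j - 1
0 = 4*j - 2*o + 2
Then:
No Solution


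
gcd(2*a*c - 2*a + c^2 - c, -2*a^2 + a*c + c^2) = 2*a + c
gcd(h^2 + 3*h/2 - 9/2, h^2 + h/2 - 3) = h - 3/2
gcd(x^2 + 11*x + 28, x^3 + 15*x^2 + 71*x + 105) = x + 7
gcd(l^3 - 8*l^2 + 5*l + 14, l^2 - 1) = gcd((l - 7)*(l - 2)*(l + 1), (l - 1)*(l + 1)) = l + 1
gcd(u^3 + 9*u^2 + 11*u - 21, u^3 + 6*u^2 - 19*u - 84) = u^2 + 10*u + 21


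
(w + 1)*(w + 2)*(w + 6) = w^3 + 9*w^2 + 20*w + 12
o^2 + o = o*(o + 1)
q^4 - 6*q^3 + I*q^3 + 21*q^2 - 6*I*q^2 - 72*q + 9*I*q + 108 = (q - 3)^2*(q - 3*I)*(q + 4*I)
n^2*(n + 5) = n^3 + 5*n^2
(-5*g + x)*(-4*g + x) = 20*g^2 - 9*g*x + x^2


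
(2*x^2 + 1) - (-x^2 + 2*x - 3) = 3*x^2 - 2*x + 4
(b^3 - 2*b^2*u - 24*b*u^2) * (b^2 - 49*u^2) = b^5 - 2*b^4*u - 73*b^3*u^2 + 98*b^2*u^3 + 1176*b*u^4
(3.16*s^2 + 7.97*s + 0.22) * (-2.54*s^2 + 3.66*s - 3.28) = -8.0264*s^4 - 8.6782*s^3 + 18.2466*s^2 - 25.3364*s - 0.7216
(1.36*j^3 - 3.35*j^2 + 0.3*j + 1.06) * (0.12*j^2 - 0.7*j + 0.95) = 0.1632*j^5 - 1.354*j^4 + 3.673*j^3 - 3.2653*j^2 - 0.457*j + 1.007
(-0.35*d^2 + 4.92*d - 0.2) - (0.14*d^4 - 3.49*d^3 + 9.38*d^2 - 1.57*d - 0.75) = -0.14*d^4 + 3.49*d^3 - 9.73*d^2 + 6.49*d + 0.55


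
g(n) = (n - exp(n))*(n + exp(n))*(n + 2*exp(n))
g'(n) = (1 - exp(n))*(n + exp(n))*(n + 2*exp(n)) + (n - exp(n))*(n + exp(n))*(2*exp(n) + 1) + (n - exp(n))*(n + 2*exp(n))*(exp(n) + 1) = 2*n^2*exp(n) + 3*n^2 - 2*n*exp(2*n) + 4*n*exp(n) - 6*exp(3*n) - exp(2*n)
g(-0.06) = -1.61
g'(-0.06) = -6.00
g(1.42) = -146.38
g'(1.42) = -444.35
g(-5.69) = -184.00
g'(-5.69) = 97.27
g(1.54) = -210.72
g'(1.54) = -639.76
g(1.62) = -268.64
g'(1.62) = -815.27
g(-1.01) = -0.25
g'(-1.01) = 2.18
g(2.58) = -4853.42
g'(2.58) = -14531.83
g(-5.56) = -171.64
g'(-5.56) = 92.89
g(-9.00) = -728.98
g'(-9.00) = 243.02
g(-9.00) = -728.98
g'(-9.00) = 243.02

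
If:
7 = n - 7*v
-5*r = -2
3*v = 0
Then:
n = 7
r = 2/5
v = 0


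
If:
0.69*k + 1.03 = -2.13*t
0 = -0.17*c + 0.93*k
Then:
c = -16.8874680306905*t - 8.16624040920716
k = -3.08695652173913*t - 1.49275362318841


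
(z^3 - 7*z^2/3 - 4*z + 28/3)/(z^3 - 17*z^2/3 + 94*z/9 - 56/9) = 3*(z + 2)/(3*z - 4)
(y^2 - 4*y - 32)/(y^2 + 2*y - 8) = (y - 8)/(y - 2)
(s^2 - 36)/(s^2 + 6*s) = (s - 6)/s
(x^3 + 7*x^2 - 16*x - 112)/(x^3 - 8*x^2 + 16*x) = (x^2 + 11*x + 28)/(x*(x - 4))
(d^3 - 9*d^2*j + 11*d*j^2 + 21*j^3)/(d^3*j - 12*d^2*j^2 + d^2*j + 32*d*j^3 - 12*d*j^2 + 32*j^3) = (d^3 - 9*d^2*j + 11*d*j^2 + 21*j^3)/(j*(d^3 - 12*d^2*j + d^2 + 32*d*j^2 - 12*d*j + 32*j^2))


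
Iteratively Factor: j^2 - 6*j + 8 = (j - 2)*(j - 4)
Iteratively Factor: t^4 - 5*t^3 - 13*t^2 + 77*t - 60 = (t - 5)*(t^3 - 13*t + 12) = (t - 5)*(t + 4)*(t^2 - 4*t + 3) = (t - 5)*(t - 3)*(t + 4)*(t - 1)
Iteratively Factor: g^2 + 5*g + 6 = (g + 2)*(g + 3)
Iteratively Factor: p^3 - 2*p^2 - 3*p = (p)*(p^2 - 2*p - 3) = p*(p - 3)*(p + 1)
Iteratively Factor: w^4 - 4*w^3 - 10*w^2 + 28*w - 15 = (w + 3)*(w^3 - 7*w^2 + 11*w - 5) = (w - 1)*(w + 3)*(w^2 - 6*w + 5) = (w - 1)^2*(w + 3)*(w - 5)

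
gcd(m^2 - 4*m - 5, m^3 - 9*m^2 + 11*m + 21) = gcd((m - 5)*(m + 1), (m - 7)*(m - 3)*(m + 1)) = m + 1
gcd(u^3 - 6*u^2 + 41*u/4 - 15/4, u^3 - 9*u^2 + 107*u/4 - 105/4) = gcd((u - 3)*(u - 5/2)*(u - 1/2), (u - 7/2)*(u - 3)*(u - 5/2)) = u^2 - 11*u/2 + 15/2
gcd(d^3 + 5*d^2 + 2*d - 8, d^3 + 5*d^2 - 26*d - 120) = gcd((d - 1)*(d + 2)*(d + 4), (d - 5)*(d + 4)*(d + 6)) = d + 4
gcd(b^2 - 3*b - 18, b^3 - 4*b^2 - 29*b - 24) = b + 3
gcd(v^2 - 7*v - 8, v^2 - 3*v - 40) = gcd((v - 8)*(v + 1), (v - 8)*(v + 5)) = v - 8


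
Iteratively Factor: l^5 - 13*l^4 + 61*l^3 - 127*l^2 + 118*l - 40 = (l - 5)*(l^4 - 8*l^3 + 21*l^2 - 22*l + 8) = (l - 5)*(l - 1)*(l^3 - 7*l^2 + 14*l - 8) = (l - 5)*(l - 4)*(l - 1)*(l^2 - 3*l + 2) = (l - 5)*(l - 4)*(l - 1)^2*(l - 2)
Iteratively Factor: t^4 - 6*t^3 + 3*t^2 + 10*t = (t - 5)*(t^3 - t^2 - 2*t) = (t - 5)*(t + 1)*(t^2 - 2*t) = t*(t - 5)*(t + 1)*(t - 2)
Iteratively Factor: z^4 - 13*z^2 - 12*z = (z + 3)*(z^3 - 3*z^2 - 4*z) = (z - 4)*(z + 3)*(z^2 + z) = z*(z - 4)*(z + 3)*(z + 1)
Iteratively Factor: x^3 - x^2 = (x)*(x^2 - x) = x*(x - 1)*(x)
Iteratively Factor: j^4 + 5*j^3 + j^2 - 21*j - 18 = (j + 3)*(j^3 + 2*j^2 - 5*j - 6) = (j + 3)^2*(j^2 - j - 2) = (j + 1)*(j + 3)^2*(j - 2)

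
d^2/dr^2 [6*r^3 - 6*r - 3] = 36*r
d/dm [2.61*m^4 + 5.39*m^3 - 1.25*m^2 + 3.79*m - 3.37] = 10.44*m^3 + 16.17*m^2 - 2.5*m + 3.79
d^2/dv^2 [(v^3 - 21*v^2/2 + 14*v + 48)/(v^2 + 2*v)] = 6*(13*v^3 + 48*v^2 + 96*v + 64)/(v^3*(v^3 + 6*v^2 + 12*v + 8))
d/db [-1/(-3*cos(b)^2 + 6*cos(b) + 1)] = 6*(cos(b) - 1)*sin(b)/(-3*cos(b)^2 + 6*cos(b) + 1)^2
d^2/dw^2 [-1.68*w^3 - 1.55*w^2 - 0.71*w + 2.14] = -10.08*w - 3.1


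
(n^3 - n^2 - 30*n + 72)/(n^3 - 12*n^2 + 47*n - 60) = (n + 6)/(n - 5)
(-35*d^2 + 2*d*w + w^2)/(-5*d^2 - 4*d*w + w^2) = (7*d + w)/(d + w)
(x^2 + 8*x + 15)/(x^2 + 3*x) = (x + 5)/x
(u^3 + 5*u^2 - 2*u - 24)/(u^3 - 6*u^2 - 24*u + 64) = (u + 3)/(u - 8)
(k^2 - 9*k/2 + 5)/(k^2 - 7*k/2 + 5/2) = (k - 2)/(k - 1)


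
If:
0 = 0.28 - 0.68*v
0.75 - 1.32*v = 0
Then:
No Solution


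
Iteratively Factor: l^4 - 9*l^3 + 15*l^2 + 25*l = (l + 1)*(l^3 - 10*l^2 + 25*l) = (l - 5)*(l + 1)*(l^2 - 5*l) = (l - 5)^2*(l + 1)*(l)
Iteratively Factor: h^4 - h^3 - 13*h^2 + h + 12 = (h - 4)*(h^3 + 3*h^2 - h - 3) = (h - 4)*(h - 1)*(h^2 + 4*h + 3) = (h - 4)*(h - 1)*(h + 3)*(h + 1)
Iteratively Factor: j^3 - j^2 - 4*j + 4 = (j - 1)*(j^2 - 4) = (j - 1)*(j + 2)*(j - 2)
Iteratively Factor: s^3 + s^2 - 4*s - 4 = (s + 1)*(s^2 - 4) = (s + 1)*(s + 2)*(s - 2)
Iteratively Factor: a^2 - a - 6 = (a - 3)*(a + 2)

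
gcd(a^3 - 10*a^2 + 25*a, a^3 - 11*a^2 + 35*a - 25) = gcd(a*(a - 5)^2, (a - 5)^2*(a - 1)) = a^2 - 10*a + 25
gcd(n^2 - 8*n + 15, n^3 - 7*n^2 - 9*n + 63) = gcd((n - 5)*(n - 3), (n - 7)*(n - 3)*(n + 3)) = n - 3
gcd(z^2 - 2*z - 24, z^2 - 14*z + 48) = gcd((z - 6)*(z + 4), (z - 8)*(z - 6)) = z - 6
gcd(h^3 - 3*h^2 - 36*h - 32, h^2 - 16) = h + 4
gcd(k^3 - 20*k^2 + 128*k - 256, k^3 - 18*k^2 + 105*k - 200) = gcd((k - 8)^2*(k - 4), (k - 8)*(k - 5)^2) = k - 8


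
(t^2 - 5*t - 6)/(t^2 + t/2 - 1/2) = 2*(t - 6)/(2*t - 1)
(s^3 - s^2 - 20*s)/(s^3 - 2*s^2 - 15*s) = (s + 4)/(s + 3)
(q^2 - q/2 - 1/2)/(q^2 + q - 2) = (q + 1/2)/(q + 2)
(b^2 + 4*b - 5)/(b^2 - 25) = (b - 1)/(b - 5)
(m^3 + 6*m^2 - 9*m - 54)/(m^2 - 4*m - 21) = (m^2 + 3*m - 18)/(m - 7)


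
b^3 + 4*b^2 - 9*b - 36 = (b - 3)*(b + 3)*(b + 4)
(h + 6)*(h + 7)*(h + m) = h^3 + h^2*m + 13*h^2 + 13*h*m + 42*h + 42*m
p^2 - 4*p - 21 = (p - 7)*(p + 3)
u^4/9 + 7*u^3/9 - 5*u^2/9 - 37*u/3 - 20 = (u/3 + 1)^2*(u - 4)*(u + 5)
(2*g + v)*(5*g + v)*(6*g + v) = 60*g^3 + 52*g^2*v + 13*g*v^2 + v^3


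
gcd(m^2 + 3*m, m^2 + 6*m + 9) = m + 3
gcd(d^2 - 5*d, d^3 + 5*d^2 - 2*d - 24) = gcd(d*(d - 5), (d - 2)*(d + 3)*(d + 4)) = 1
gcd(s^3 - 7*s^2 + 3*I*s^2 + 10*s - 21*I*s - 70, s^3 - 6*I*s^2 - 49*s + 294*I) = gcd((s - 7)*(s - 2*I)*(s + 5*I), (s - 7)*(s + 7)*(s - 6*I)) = s - 7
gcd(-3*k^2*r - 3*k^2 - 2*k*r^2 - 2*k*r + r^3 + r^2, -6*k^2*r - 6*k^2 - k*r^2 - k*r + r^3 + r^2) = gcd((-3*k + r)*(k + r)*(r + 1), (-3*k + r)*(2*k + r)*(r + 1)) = -3*k*r - 3*k + r^2 + r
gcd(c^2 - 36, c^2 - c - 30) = c - 6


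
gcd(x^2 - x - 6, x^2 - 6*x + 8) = 1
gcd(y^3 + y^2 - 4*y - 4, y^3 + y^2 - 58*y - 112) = y + 2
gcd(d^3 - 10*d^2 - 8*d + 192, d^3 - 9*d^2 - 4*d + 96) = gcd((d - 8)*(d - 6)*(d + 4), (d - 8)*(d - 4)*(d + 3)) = d - 8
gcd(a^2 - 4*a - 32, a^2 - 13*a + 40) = a - 8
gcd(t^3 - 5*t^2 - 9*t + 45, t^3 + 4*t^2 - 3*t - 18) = t + 3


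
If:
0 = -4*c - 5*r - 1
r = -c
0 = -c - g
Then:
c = 1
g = -1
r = -1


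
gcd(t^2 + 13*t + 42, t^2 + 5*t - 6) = t + 6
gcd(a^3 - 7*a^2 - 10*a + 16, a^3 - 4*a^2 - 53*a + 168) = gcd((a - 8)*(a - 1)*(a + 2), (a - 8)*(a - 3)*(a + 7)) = a - 8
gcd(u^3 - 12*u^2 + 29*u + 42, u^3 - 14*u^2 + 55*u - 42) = u^2 - 13*u + 42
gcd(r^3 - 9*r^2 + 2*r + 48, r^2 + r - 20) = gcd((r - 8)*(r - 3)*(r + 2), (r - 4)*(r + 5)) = 1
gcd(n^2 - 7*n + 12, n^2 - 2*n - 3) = n - 3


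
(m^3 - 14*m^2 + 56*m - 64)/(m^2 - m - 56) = (m^2 - 6*m + 8)/(m + 7)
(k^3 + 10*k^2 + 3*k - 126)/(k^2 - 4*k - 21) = (-k^3 - 10*k^2 - 3*k + 126)/(-k^2 + 4*k + 21)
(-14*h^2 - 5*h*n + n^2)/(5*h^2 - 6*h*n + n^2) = (-14*h^2 - 5*h*n + n^2)/(5*h^2 - 6*h*n + n^2)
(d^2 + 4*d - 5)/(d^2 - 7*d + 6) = (d + 5)/(d - 6)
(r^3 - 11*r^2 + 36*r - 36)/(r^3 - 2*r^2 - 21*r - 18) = (r^2 - 5*r + 6)/(r^2 + 4*r + 3)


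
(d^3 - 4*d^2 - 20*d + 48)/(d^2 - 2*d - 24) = d - 2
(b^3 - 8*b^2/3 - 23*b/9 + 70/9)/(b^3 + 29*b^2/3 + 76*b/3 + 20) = (3*b^2 - 13*b + 14)/(3*(b^2 + 8*b + 12))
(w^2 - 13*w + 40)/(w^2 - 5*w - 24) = (w - 5)/(w + 3)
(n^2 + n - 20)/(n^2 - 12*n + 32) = (n + 5)/(n - 8)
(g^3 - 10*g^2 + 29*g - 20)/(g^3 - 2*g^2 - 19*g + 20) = (g - 4)/(g + 4)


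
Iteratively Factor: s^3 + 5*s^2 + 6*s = (s + 2)*(s^2 + 3*s) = s*(s + 2)*(s + 3)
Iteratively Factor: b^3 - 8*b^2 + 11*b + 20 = (b - 4)*(b^2 - 4*b - 5) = (b - 4)*(b + 1)*(b - 5)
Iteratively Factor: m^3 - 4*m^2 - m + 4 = (m + 1)*(m^2 - 5*m + 4) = (m - 1)*(m + 1)*(m - 4)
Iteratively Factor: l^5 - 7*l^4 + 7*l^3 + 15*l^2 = (l)*(l^4 - 7*l^3 + 7*l^2 + 15*l) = l^2*(l^3 - 7*l^2 + 7*l + 15) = l^2*(l + 1)*(l^2 - 8*l + 15) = l^2*(l - 3)*(l + 1)*(l - 5)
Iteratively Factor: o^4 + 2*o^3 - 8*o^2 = (o)*(o^3 + 2*o^2 - 8*o) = o*(o - 2)*(o^2 + 4*o) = o^2*(o - 2)*(o + 4)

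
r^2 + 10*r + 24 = (r + 4)*(r + 6)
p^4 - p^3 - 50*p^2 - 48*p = p*(p - 8)*(p + 1)*(p + 6)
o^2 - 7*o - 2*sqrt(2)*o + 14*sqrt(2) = (o - 7)*(o - 2*sqrt(2))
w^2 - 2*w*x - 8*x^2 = (w - 4*x)*(w + 2*x)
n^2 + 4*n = n*(n + 4)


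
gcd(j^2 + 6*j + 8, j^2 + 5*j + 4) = j + 4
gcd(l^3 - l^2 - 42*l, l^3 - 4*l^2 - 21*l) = l^2 - 7*l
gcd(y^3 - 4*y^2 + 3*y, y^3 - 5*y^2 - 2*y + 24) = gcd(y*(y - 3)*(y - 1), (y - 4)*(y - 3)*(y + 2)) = y - 3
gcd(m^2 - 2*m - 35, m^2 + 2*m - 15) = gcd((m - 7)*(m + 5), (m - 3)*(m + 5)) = m + 5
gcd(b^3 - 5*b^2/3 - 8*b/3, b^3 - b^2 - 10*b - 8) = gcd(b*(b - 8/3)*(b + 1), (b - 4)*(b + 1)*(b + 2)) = b + 1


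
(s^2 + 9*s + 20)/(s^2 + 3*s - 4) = (s + 5)/(s - 1)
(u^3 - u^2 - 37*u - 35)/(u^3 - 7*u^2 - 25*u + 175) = (u + 1)/(u - 5)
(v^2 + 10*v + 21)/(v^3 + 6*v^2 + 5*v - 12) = (v + 7)/(v^2 + 3*v - 4)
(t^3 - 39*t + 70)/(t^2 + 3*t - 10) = (t^2 + 2*t - 35)/(t + 5)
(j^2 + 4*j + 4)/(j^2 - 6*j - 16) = (j + 2)/(j - 8)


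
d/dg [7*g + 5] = 7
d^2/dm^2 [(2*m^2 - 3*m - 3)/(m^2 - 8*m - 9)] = 2*(13*m^3 + 45*m^2 - 9*m + 159)/(m^6 - 24*m^5 + 165*m^4 - 80*m^3 - 1485*m^2 - 1944*m - 729)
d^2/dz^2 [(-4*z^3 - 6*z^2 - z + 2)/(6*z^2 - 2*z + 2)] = (-19*z^3 + 120*z^2 - 21*z - 11)/(27*z^6 - 27*z^5 + 36*z^4 - 19*z^3 + 12*z^2 - 3*z + 1)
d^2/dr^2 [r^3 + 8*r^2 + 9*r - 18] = 6*r + 16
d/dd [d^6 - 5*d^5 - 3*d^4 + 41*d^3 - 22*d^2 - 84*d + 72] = 6*d^5 - 25*d^4 - 12*d^3 + 123*d^2 - 44*d - 84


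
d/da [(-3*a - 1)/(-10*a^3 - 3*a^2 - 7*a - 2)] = (30*a^3 + 9*a^2 + 21*a - (3*a + 1)*(30*a^2 + 6*a + 7) + 6)/(10*a^3 + 3*a^2 + 7*a + 2)^2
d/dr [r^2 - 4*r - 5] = 2*r - 4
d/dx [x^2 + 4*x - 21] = 2*x + 4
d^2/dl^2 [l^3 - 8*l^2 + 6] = 6*l - 16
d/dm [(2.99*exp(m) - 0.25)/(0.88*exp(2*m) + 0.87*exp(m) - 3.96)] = (-2.6312*exp(2*m) + 0.44*exp(m) - 11.6229)*exp(m)/(0.7744*exp(4*m) + 1.5312*exp(3*m) - 6.2127*exp(2*m) - 6.8904*exp(m) + 15.6816)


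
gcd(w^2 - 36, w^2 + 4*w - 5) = 1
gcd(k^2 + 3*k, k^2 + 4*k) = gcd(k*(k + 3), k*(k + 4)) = k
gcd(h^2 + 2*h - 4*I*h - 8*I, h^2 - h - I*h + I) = 1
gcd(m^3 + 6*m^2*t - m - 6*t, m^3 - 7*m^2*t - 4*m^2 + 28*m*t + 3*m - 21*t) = m - 1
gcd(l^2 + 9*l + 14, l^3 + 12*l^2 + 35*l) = l + 7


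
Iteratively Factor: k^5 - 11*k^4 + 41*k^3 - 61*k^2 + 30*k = (k - 1)*(k^4 - 10*k^3 + 31*k^2 - 30*k) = (k - 5)*(k - 1)*(k^3 - 5*k^2 + 6*k) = k*(k - 5)*(k - 1)*(k^2 - 5*k + 6) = k*(k - 5)*(k - 3)*(k - 1)*(k - 2)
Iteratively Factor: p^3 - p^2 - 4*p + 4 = (p - 1)*(p^2 - 4) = (p - 1)*(p + 2)*(p - 2)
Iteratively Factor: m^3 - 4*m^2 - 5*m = (m)*(m^2 - 4*m - 5) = m*(m + 1)*(m - 5)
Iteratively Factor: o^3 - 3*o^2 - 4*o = (o)*(o^2 - 3*o - 4) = o*(o + 1)*(o - 4)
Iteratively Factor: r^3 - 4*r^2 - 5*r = (r - 5)*(r^2 + r) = r*(r - 5)*(r + 1)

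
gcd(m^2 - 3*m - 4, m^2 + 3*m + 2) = m + 1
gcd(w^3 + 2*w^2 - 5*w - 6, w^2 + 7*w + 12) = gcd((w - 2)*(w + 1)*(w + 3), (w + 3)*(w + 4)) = w + 3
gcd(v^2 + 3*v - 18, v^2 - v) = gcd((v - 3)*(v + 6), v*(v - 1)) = 1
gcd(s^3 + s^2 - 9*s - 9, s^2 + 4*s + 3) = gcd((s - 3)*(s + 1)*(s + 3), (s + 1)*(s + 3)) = s^2 + 4*s + 3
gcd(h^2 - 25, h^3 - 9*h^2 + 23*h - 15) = h - 5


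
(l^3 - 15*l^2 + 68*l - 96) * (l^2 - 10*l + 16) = l^5 - 25*l^4 + 234*l^3 - 1016*l^2 + 2048*l - 1536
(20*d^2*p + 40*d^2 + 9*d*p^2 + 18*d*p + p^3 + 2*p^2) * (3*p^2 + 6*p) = 60*d^2*p^3 + 240*d^2*p^2 + 240*d^2*p + 27*d*p^4 + 108*d*p^3 + 108*d*p^2 + 3*p^5 + 12*p^4 + 12*p^3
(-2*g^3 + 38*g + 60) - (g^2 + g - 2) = -2*g^3 - g^2 + 37*g + 62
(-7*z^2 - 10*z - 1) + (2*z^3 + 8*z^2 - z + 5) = 2*z^3 + z^2 - 11*z + 4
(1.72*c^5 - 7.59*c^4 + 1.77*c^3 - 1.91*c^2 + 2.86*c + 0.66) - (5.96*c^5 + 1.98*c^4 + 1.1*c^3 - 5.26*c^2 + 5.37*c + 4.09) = -4.24*c^5 - 9.57*c^4 + 0.67*c^3 + 3.35*c^2 - 2.51*c - 3.43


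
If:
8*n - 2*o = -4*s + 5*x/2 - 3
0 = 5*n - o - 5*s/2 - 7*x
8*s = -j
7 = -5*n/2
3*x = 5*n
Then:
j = -5408/135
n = -14/5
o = 166/27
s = 676/135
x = -14/3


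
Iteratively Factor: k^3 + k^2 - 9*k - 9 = (k + 1)*(k^2 - 9) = (k + 1)*(k + 3)*(k - 3)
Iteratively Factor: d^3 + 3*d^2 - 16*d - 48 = (d + 4)*(d^2 - d - 12) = (d + 3)*(d + 4)*(d - 4)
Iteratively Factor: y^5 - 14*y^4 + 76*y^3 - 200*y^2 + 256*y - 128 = (y - 2)*(y^4 - 12*y^3 + 52*y^2 - 96*y + 64) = (y - 2)^2*(y^3 - 10*y^2 + 32*y - 32) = (y - 4)*(y - 2)^2*(y^2 - 6*y + 8) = (y - 4)^2*(y - 2)^2*(y - 2)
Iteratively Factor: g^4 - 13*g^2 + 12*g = (g + 4)*(g^3 - 4*g^2 + 3*g) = (g - 3)*(g + 4)*(g^2 - g) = g*(g - 3)*(g + 4)*(g - 1)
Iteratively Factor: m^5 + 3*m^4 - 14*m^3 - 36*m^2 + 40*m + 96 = (m - 2)*(m^4 + 5*m^3 - 4*m^2 - 44*m - 48) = (m - 2)*(m + 2)*(m^3 + 3*m^2 - 10*m - 24) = (m - 3)*(m - 2)*(m + 2)*(m^2 + 6*m + 8) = (m - 3)*(m - 2)*(m + 2)*(m + 4)*(m + 2)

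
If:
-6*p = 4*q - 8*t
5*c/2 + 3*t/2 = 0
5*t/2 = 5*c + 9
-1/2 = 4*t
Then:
No Solution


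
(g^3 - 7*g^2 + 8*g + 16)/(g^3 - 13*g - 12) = (g - 4)/(g + 3)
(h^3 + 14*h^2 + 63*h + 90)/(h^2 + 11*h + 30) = h + 3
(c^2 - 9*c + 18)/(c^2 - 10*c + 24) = (c - 3)/(c - 4)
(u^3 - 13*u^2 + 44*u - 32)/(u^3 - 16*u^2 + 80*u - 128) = (u - 1)/(u - 4)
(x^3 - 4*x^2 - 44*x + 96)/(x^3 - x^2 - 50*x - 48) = (x - 2)/(x + 1)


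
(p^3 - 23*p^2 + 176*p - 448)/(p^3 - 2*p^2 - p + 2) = (p^3 - 23*p^2 + 176*p - 448)/(p^3 - 2*p^2 - p + 2)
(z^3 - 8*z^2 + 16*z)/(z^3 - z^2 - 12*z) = (z - 4)/(z + 3)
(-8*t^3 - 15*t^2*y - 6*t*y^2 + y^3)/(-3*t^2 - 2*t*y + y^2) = (-8*t^2 - 7*t*y + y^2)/(-3*t + y)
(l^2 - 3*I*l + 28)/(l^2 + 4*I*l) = (l - 7*I)/l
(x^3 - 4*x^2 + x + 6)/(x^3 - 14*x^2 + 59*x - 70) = (x^2 - 2*x - 3)/(x^2 - 12*x + 35)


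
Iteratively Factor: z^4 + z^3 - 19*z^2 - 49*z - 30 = (z + 3)*(z^3 - 2*z^2 - 13*z - 10) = (z - 5)*(z + 3)*(z^2 + 3*z + 2) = (z - 5)*(z + 2)*(z + 3)*(z + 1)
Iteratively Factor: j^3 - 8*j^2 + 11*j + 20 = (j - 5)*(j^2 - 3*j - 4) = (j - 5)*(j + 1)*(j - 4)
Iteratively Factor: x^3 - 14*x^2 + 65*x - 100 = (x - 5)*(x^2 - 9*x + 20) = (x - 5)^2*(x - 4)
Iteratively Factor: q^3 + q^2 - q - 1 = (q + 1)*(q^2 - 1) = (q - 1)*(q + 1)*(q + 1)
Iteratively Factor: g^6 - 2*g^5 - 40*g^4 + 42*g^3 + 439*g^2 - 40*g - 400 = (g + 4)*(g^5 - 6*g^4 - 16*g^3 + 106*g^2 + 15*g - 100) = (g + 4)^2*(g^4 - 10*g^3 + 24*g^2 + 10*g - 25) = (g - 1)*(g + 4)^2*(g^3 - 9*g^2 + 15*g + 25) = (g - 1)*(g + 1)*(g + 4)^2*(g^2 - 10*g + 25) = (g - 5)*(g - 1)*(g + 1)*(g + 4)^2*(g - 5)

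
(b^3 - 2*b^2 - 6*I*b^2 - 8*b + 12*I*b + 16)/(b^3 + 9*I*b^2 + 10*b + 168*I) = (b^2 - 2*b*(1 + I) + 4*I)/(b^2 + 13*I*b - 42)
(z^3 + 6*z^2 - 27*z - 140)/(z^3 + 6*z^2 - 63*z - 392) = (z^2 - z - 20)/(z^2 - z - 56)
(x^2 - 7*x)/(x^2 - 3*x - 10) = x*(7 - x)/(-x^2 + 3*x + 10)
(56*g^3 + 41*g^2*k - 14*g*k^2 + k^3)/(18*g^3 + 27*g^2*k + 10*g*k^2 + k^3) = (56*g^2 - 15*g*k + k^2)/(18*g^2 + 9*g*k + k^2)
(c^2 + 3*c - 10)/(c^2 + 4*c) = (c^2 + 3*c - 10)/(c*(c + 4))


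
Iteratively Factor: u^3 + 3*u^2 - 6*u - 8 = (u + 1)*(u^2 + 2*u - 8) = (u - 2)*(u + 1)*(u + 4)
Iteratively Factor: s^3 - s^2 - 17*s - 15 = (s + 1)*(s^2 - 2*s - 15) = (s + 1)*(s + 3)*(s - 5)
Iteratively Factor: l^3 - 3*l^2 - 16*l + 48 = (l + 4)*(l^2 - 7*l + 12) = (l - 4)*(l + 4)*(l - 3)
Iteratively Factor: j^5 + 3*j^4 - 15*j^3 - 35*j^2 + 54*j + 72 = (j + 1)*(j^4 + 2*j^3 - 17*j^2 - 18*j + 72) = (j - 3)*(j + 1)*(j^3 + 5*j^2 - 2*j - 24) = (j - 3)*(j + 1)*(j + 3)*(j^2 + 2*j - 8) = (j - 3)*(j - 2)*(j + 1)*(j + 3)*(j + 4)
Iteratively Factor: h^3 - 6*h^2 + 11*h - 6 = (h - 1)*(h^2 - 5*h + 6) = (h - 3)*(h - 1)*(h - 2)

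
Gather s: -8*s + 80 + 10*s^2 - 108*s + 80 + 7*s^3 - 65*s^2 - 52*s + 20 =7*s^3 - 55*s^2 - 168*s + 180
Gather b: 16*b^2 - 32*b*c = 16*b^2 - 32*b*c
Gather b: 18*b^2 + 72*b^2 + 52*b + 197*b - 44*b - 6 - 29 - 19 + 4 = 90*b^2 + 205*b - 50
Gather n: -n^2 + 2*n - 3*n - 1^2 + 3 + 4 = -n^2 - n + 6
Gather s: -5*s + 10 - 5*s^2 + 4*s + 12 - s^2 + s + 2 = 24 - 6*s^2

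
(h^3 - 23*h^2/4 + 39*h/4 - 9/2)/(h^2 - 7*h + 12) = (4*h^2 - 11*h + 6)/(4*(h - 4))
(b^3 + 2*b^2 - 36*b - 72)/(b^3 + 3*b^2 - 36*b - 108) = (b + 2)/(b + 3)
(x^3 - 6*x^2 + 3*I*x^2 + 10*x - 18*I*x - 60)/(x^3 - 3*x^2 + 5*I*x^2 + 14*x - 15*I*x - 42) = (x^2 + x*(-6 + 5*I) - 30*I)/(x^2 + x*(-3 + 7*I) - 21*I)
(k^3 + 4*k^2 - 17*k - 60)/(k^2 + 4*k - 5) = (k^2 - k - 12)/(k - 1)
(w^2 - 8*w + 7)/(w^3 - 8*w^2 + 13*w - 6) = (w - 7)/(w^2 - 7*w + 6)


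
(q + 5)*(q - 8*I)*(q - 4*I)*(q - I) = q^4 + 5*q^3 - 13*I*q^3 - 44*q^2 - 65*I*q^2 - 220*q + 32*I*q + 160*I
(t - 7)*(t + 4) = t^2 - 3*t - 28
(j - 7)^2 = j^2 - 14*j + 49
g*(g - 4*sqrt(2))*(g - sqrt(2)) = g^3 - 5*sqrt(2)*g^2 + 8*g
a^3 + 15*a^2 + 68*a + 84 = (a + 2)*(a + 6)*(a + 7)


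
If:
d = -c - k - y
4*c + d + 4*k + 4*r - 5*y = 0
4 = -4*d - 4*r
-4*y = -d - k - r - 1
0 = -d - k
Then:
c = -4/19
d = -16/19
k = 16/19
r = -3/19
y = 4/19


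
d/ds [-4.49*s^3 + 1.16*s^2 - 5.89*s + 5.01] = -13.47*s^2 + 2.32*s - 5.89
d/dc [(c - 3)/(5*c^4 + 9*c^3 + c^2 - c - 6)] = (5*c^4 + 9*c^3 + c^2 - c - (c - 3)*(20*c^3 + 27*c^2 + 2*c - 1) - 6)/(5*c^4 + 9*c^3 + c^2 - c - 6)^2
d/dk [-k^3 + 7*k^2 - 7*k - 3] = -3*k^2 + 14*k - 7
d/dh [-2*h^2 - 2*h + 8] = -4*h - 2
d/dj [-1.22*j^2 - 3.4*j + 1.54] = -2.44*j - 3.4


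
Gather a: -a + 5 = 5 - a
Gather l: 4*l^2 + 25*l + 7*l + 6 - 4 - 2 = 4*l^2 + 32*l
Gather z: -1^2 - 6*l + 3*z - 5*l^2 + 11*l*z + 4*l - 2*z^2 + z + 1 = -5*l^2 - 2*l - 2*z^2 + z*(11*l + 4)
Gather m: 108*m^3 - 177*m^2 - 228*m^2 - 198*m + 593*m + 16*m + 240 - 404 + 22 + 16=108*m^3 - 405*m^2 + 411*m - 126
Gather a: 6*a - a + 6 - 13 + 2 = 5*a - 5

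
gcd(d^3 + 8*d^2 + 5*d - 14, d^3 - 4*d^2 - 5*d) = 1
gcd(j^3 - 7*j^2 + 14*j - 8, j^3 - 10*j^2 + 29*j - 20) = j^2 - 5*j + 4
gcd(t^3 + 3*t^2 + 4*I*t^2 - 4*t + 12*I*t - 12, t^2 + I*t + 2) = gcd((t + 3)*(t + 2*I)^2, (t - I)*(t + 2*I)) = t + 2*I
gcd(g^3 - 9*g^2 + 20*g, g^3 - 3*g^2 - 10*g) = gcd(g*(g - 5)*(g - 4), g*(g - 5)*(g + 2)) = g^2 - 5*g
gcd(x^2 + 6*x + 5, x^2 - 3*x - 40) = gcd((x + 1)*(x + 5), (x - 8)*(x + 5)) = x + 5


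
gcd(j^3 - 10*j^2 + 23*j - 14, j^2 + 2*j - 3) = j - 1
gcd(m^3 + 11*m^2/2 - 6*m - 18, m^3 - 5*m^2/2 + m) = m - 2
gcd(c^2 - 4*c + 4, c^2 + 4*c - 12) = c - 2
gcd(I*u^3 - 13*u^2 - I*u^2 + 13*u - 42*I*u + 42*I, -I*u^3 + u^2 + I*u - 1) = u - 1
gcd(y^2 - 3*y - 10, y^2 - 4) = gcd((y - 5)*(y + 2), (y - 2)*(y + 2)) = y + 2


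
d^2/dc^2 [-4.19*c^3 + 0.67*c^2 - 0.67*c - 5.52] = 1.34 - 25.14*c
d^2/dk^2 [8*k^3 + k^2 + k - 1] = 48*k + 2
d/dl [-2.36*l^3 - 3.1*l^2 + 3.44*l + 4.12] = -7.08*l^2 - 6.2*l + 3.44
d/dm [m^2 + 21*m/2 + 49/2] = 2*m + 21/2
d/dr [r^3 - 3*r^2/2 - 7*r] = 3*r^2 - 3*r - 7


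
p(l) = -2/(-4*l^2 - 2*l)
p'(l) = -2*(8*l + 2)/(-4*l^2 - 2*l)^2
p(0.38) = 1.50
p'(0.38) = -5.63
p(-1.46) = 0.36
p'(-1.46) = 0.62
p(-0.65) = 5.13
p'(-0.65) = 42.08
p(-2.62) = 0.09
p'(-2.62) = 0.08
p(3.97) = 0.03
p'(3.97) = -0.01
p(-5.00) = 0.02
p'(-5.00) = 0.01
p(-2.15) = 0.14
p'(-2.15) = 0.15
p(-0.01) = -102.04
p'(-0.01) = -9995.84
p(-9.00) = 0.01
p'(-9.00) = 0.00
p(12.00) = 0.00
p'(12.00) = 0.00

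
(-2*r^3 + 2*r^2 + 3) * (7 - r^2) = 2*r^5 - 2*r^4 - 14*r^3 + 11*r^2 + 21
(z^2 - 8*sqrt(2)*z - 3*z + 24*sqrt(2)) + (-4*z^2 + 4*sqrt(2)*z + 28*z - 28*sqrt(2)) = -3*z^2 - 4*sqrt(2)*z + 25*z - 4*sqrt(2)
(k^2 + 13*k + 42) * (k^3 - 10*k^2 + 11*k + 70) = k^5 + 3*k^4 - 77*k^3 - 207*k^2 + 1372*k + 2940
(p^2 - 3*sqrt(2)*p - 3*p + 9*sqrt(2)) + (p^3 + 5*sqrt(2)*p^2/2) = p^3 + p^2 + 5*sqrt(2)*p^2/2 - 3*sqrt(2)*p - 3*p + 9*sqrt(2)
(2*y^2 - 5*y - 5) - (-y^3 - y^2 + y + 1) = y^3 + 3*y^2 - 6*y - 6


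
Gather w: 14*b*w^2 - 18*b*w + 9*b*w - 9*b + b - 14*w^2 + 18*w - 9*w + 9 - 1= -8*b + w^2*(14*b - 14) + w*(9 - 9*b) + 8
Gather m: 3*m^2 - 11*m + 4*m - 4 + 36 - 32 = 3*m^2 - 7*m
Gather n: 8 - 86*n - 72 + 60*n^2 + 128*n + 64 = 60*n^2 + 42*n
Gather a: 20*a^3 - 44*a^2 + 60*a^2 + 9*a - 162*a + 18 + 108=20*a^3 + 16*a^2 - 153*a + 126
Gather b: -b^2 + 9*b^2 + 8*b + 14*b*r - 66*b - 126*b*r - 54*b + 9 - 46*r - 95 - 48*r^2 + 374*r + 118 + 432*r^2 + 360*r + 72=8*b^2 + b*(-112*r - 112) + 384*r^2 + 688*r + 104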